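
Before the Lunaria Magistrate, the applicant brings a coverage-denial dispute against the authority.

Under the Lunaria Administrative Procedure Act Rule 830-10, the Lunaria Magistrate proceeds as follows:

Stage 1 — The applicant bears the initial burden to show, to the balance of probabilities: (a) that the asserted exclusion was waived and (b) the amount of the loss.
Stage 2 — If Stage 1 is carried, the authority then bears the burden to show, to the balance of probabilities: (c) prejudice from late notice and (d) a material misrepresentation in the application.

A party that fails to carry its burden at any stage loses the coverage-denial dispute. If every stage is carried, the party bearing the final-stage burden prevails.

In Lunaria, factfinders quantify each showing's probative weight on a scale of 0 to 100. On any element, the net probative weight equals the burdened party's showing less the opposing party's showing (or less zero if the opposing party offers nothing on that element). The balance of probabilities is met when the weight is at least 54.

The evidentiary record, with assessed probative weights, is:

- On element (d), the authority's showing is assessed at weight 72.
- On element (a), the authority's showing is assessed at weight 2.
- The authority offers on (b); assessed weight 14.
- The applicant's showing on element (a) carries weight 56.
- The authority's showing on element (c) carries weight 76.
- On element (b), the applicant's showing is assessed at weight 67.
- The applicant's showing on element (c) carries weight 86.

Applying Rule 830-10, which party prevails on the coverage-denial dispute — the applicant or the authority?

Stage 1 (applicant, the balance of probabilities, weight is at least 54): (a) net 56−2=54 ≥ 54 — meets; (b) net 67−14=53 < 54 — fails.
  Stage 1 not carried; the applicant fails its burden.
The authority prevails.

authority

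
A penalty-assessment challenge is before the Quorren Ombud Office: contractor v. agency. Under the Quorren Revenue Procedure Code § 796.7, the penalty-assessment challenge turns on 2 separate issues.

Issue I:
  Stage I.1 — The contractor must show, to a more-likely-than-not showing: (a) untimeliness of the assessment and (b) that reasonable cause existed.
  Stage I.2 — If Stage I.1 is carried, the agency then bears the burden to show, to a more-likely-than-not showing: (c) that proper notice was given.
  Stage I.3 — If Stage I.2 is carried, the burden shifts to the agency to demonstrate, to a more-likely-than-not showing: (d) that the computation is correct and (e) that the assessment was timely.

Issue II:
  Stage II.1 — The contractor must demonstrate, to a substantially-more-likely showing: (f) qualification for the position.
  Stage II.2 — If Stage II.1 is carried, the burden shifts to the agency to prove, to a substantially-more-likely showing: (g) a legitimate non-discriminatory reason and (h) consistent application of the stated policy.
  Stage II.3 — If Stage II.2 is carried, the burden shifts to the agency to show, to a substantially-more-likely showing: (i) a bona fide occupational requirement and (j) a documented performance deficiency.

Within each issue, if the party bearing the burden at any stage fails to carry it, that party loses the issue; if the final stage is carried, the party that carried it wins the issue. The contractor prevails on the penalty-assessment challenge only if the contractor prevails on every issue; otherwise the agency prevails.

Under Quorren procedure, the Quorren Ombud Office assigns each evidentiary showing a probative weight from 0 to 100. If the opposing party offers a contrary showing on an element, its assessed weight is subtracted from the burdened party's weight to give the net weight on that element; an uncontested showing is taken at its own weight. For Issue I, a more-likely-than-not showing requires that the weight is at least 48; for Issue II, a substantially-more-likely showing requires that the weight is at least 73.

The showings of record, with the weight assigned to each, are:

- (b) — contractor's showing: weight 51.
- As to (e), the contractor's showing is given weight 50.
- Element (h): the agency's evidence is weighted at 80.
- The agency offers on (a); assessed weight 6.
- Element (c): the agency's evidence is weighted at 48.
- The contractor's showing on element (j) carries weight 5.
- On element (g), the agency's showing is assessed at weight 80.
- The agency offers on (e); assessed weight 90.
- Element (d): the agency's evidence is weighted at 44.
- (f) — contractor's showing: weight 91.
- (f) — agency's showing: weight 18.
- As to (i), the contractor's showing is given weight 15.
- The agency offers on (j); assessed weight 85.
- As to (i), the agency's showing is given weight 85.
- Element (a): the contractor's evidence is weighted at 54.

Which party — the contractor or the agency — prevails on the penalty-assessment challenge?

contractor

— Issue I —
Stage I.1 — burden on contractor; standard: a more-likely-than-not showing (weight is at least 48).
    (a): 54 − 6 = 48 ≥ 48 [met]
    (b): 51 ≥ 48 [met]
  All elements met. The burden passes to the agency.
Stage I.2 — burden on agency; standard: a more-likely-than-not showing (weight is at least 48).
    (c): 48 ≥ 48 [met]
  All elements met. The agency retains the burden for Stage I.3.
Stage I.3 — burden on agency; standard: a more-likely-than-not showing (weight is at least 48).
    (d): 44 < 48 [not met]
    (e): 90 − 50 = 40 < 48 [not met]
  Not every element is met, so the agency fails to carry Stage I.3.
The contractor prevails on this issue.
— Issue II —
Stage II.1 (contractor, a substantially-more-likely showing, weight is at least 73): (f) net 91−18=73 ≥ 73 — meets.
  The contractor carries Stage II.1; the agency now bears the burden.
Stage II.2 (agency, a substantially-more-likely showing, weight is at least 73): (g) 80 ≥ 73 — meets; (h) 80 ≥ 73 — meets.
  Stage II.2 carried; the burden remains with the agency.
Stage II.3 (agency, a substantially-more-likely showing, weight is at least 73): (i) net 85−15=70 < 73 — fails; (j) net 85−5=80 ≥ 73 — meets.
  The agency does not carry Stage II.3.
So the contractor prevails on this issue.
Per-issue: Issue I → contractor; Issue II → contractor. The contractor must prevail on every issue; overall, the contractor prevails.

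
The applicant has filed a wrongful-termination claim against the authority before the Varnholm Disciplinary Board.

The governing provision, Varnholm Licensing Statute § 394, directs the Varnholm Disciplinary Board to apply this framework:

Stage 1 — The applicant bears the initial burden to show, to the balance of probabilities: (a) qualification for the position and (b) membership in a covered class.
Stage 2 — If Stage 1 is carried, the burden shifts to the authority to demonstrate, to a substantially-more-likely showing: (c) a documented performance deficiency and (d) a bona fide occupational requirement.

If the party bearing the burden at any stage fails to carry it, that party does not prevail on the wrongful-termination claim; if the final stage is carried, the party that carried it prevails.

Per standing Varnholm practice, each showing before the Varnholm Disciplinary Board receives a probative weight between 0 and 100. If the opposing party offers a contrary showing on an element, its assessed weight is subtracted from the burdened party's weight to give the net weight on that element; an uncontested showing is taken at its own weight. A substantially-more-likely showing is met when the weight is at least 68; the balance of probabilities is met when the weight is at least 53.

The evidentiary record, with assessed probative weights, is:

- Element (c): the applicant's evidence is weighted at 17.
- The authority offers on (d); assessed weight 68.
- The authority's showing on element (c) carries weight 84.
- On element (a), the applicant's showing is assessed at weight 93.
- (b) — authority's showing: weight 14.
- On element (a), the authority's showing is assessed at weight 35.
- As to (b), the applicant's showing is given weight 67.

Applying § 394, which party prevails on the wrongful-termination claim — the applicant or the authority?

Stage 1 — burden on applicant; standard: the balance of probabilities (weight is at least 53).
    (a): 93 − 35 = 58 ≥ 53 [met]
    (b): 67 − 14 = 53 ≥ 53 [met]
  All elements met. The burden passes to the authority.
Stage 2 — burden on authority; standard: a substantially-more-likely showing (weight is at least 68).
    (c): 84 − 17 = 67 < 68 [not met]
    (d): 68 ≥ 68 [met]
  Stage 2 not carried; the authority fails its burden.
The applicant prevails.

applicant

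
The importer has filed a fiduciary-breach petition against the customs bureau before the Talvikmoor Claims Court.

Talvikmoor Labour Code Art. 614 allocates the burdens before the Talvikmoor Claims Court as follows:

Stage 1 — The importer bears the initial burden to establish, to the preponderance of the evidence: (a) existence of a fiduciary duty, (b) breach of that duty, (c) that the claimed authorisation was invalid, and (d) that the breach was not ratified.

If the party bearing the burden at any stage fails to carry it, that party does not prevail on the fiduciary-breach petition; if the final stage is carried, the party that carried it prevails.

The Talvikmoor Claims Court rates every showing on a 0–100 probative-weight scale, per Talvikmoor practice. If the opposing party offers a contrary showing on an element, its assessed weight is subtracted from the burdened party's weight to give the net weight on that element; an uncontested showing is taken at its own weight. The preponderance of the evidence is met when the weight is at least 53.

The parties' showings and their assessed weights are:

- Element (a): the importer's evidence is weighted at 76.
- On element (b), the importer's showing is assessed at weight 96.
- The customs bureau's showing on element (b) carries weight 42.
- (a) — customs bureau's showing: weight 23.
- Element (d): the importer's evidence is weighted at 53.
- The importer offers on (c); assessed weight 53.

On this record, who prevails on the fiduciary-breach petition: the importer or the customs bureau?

Stage 1 — burden on importer; standard: the preponderance of the evidence (weight is at least 53).
    (a): 76 − 23 = 53 ≥ 53 [met]
    (b): 96 − 42 = 54 ≥ 53 [met]
    (c): 53 ≥ 53 [met]
    (d): 53 ≥ 53 [met]
  Stage 1 carried; the final stage is satisfied.
With every stage satisfied, the importer prevails.

importer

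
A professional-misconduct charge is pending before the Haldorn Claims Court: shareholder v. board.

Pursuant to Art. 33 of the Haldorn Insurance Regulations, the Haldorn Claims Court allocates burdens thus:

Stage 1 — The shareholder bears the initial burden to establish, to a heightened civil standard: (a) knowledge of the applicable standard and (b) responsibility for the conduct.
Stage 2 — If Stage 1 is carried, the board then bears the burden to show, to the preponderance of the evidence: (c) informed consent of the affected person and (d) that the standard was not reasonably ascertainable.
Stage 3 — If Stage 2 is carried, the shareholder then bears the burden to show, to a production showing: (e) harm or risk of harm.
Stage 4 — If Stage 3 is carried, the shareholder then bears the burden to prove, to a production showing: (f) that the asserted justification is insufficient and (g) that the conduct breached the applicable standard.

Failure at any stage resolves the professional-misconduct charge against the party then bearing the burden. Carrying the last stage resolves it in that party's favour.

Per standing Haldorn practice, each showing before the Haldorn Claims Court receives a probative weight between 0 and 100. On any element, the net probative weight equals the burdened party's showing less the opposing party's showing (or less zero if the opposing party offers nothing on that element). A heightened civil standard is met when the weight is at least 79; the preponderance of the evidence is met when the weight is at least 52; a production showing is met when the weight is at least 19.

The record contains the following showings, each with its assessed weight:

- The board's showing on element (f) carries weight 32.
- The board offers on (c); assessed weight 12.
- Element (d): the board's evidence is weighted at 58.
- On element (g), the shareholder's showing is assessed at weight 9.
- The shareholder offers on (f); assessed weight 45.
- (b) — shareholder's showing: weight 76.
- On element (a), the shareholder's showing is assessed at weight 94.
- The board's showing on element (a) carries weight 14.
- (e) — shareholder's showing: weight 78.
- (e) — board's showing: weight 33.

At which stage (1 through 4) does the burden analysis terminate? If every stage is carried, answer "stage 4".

stage 1

Stage 1 — burden on shareholder; standard: a heightened civil standard (weight is at least 79).
    (a): 94 − 14 = 80 ≥ 79 [met]
    (b): 76 < 79 [not met]
  The shareholder does not carry Stage 1.
The analysis ends at Stage 1; the board prevails.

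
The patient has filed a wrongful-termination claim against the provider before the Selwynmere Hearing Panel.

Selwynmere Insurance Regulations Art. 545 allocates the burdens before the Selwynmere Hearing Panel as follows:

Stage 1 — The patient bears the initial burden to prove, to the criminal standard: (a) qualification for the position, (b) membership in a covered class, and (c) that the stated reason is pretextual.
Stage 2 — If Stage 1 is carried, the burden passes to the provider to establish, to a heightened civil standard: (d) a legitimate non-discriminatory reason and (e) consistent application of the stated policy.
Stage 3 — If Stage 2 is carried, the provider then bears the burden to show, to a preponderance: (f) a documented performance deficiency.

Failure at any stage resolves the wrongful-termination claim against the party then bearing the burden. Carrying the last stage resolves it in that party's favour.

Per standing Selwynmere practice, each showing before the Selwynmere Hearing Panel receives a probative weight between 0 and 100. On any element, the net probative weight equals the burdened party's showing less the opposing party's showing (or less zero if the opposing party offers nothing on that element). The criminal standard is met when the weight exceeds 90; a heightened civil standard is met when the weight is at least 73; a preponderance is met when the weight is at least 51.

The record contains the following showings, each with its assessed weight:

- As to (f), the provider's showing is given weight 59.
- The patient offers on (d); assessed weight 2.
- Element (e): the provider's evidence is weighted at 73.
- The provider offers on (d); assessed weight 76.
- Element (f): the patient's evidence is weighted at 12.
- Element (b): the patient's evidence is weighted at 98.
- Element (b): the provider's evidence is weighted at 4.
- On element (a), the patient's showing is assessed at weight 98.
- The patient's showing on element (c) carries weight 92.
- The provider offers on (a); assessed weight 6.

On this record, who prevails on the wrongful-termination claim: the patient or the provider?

At Stage 1 the patient must meet the criminal standard (weight exceeds 90): on (a) the weight is 98 less the opposing 6 gives net 92, which does exceed 90, so (a) meets the standard; on (b) the weight is 98 less the opposing 4 gives net 94, > 90, so (b) meets the standard; on (c) the weight is 92, which does exceed 90, so (c) meets the standard.
  Stage 1 is satisfied; the onus moves to the provider.
At Stage 2 the provider must meet a heightened civil standard (weight is at least 73): on (d) the weight is 76 less the opposing 2 gives net 74, which does reach 73, so (d) meets the standard; on (e) the weight is 73, ≥ 73, so (e) meets the standard.
  Stage 2 is satisfied; the provider continues to bear the burden.
At Stage 3 the provider must meet a preponderance (weight is at least 51): on (f) the weight is 59 less the opposing 12 gives net 47, < 51, so (f) does not meet the standard.
  Stage 3 not carried; the provider fails its burden.
The analysis ends at Stage 3; the patient prevails.

patient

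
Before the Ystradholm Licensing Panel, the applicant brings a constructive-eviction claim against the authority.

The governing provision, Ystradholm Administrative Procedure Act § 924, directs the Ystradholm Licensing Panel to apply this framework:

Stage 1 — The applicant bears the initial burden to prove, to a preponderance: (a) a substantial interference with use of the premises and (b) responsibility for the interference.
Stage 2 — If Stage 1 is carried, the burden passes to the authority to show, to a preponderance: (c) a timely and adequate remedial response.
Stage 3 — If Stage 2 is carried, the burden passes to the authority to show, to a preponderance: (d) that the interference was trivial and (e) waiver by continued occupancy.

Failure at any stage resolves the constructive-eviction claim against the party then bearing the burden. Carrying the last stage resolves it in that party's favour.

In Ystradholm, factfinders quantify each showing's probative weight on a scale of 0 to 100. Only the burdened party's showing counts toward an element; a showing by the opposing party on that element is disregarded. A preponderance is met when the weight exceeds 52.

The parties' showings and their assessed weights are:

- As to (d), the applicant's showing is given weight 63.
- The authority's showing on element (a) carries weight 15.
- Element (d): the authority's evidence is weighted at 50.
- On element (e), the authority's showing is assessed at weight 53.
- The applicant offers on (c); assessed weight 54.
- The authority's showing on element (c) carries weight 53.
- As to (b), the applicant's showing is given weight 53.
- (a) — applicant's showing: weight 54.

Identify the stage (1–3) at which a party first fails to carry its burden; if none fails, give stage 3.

stage 3

Stage 1 (applicant, a preponderance, weight exceeds 52): (a) 54 (authority's 15 disregarded) > 52 — meets; (b) 53 > 52 — meets.
  Stage 1 carried; the burden shifts to the authority.
Stage 2 (authority, a preponderance, weight exceeds 52): (c) 53 (applicant's 54 disregarded) > 52 — meets.
  Stage 2 carried; the burden remains with the authority.
Stage 3 (authority, a preponderance, weight exceeds 52): (d) 50 (applicant's 63 disregarded) ≤ 52 — fails; (e) 53 > 52 — meets.
  Not every element is met, so the authority fails to carry Stage 3.
The applicant prevails.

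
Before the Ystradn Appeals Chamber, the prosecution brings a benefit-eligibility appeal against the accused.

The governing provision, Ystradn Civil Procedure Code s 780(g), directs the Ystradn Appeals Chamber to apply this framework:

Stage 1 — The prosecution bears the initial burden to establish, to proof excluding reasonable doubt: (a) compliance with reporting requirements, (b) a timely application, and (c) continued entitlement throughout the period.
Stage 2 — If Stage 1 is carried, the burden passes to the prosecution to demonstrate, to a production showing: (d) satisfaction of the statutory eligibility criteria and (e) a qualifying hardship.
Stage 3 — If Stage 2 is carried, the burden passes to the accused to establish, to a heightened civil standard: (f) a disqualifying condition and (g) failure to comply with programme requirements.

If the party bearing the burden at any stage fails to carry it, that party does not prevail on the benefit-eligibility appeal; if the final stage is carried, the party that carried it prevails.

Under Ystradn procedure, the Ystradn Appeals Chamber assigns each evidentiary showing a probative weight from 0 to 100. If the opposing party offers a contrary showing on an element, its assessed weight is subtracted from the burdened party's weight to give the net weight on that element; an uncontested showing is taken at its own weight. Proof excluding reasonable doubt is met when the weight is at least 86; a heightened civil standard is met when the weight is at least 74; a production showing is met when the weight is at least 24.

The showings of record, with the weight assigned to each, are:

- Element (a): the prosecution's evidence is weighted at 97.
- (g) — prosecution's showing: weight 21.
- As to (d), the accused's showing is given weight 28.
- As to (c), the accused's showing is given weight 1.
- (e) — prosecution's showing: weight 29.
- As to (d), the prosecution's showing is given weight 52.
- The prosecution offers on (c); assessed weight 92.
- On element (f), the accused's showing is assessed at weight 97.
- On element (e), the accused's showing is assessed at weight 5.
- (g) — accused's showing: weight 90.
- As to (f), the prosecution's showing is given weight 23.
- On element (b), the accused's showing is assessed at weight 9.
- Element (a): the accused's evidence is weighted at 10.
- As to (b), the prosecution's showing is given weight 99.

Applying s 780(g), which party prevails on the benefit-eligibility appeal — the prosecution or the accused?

prosecution

Stage 1 — burden on prosecution; standard: proof excluding reasonable doubt (weight is at least 86).
    (a): 97 − 10 = 87 ≥ 86 [met]
    (b): 99 − 9 = 90 ≥ 86 [met]
    (c): 92 − 1 = 91 ≥ 86 [met]
  Stage 1 carried; the burden remains with the prosecution.
Stage 2 — burden on prosecution; standard: a production showing (weight is at least 24).
    (d): 52 − 28 = 24 ≥ 24 [met]
    (e): 29 − 5 = 24 ≥ 24 [met]
  The prosecution carries Stage 2; the accused now bears the burden.
Stage 3 — burden on accused; standard: a heightened civil standard (weight is at least 74).
    (f): 97 − 23 = 74 ≥ 74 [met]
    (g): 90 − 21 = 69 < 74 [not met]
  Not every element is met, so the accused fails to carry Stage 3.
So the prosecution prevails.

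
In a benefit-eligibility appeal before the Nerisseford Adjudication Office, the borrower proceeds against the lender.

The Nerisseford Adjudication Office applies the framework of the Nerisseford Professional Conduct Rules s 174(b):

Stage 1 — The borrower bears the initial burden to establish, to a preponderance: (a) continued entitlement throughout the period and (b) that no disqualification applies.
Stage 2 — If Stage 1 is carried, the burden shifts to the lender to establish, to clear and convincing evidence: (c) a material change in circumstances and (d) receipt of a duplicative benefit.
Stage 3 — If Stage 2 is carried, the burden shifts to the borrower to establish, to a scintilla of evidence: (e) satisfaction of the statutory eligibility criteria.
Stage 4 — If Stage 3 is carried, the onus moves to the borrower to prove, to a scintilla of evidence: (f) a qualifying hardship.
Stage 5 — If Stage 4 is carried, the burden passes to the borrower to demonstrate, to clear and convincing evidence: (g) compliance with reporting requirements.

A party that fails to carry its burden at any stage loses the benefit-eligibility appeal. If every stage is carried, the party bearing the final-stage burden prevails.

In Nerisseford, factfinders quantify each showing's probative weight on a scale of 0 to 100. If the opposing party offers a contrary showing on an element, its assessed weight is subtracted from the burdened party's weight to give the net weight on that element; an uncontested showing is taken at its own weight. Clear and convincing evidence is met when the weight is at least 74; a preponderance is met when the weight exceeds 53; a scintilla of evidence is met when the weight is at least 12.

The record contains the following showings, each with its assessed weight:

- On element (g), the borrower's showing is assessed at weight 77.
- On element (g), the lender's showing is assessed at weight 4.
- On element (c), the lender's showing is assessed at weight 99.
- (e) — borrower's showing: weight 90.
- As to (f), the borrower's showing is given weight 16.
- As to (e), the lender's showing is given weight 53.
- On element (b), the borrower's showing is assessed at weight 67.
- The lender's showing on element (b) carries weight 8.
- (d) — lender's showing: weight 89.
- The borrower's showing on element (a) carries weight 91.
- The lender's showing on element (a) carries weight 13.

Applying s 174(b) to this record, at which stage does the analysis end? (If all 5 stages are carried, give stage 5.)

stage 5

Stage 1 (borrower, a preponderance, weight exceeds 53): (a) net 91−13=78 > 53 — meets; (b) net 67−8=59 > 53 — meets.
  Stage 1 carried; the burden shifts to the lender.
Stage 2 (lender, clear and convincing evidence, weight is at least 74): (c) 99 ≥ 74 — meets; (d) 89 ≥ 74 — meets.
  All elements met. The burden passes to the borrower.
Stage 3 (borrower, a scintilla of evidence, weight is at least 12): (e) net 90−53=37 ≥ 12 — meets.
  All elements met. The borrower retains the burden for Stage 4.
Stage 4 (borrower, a scintilla of evidence, weight is at least 12): (f) 16 ≥ 12 — meets.
  All elements met. The borrower retains the burden for Stage 5.
Stage 5 (borrower, clear and convincing evidence, weight is at least 74): (g) net 77−4=73 < 74 — fails.
  The borrower does not carry Stage 5.
The lender prevails.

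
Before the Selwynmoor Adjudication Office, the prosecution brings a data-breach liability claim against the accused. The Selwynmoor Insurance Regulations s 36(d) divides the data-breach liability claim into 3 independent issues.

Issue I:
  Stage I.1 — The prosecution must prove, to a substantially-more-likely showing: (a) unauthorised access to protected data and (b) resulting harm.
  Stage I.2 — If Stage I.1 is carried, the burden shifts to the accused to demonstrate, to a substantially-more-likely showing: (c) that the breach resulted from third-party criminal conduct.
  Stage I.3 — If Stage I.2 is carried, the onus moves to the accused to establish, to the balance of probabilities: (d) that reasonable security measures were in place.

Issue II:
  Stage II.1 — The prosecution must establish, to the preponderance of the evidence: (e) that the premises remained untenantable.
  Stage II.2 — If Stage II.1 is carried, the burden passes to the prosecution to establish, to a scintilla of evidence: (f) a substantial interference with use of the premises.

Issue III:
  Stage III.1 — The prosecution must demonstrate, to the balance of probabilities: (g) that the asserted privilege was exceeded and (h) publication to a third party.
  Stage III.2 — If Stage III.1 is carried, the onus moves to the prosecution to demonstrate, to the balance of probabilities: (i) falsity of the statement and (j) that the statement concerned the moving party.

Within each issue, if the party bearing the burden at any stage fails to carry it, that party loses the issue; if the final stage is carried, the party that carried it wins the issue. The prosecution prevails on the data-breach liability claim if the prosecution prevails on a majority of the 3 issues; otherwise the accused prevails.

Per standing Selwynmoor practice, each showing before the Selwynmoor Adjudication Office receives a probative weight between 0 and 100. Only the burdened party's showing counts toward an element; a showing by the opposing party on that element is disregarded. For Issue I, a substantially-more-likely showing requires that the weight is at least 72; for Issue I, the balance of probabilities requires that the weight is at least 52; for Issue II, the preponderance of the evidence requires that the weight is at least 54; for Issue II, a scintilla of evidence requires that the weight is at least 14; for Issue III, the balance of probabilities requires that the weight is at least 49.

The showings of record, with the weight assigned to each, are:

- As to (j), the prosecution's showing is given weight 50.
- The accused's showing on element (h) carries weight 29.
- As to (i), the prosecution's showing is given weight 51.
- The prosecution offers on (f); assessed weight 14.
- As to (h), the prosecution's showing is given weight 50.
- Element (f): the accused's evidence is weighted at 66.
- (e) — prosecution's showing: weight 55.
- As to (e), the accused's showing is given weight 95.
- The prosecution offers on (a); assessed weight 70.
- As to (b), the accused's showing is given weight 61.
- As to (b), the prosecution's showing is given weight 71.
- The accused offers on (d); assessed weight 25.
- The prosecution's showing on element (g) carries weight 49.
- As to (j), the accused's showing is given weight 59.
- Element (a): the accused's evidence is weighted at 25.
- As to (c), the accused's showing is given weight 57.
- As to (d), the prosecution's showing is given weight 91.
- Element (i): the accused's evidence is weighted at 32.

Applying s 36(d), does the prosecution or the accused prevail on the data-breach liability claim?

— Issue I —
At Stage I.1 the prosecution must meet a substantially-more-likely showing (weight is at least 72): on (a) the weight is 70 (the accused's 25 is given no effect), < 72, so (a) does not meet the standard; on (b) the weight is 71 (the accused's 61 is given no effect), which does not reach 72, so (b) does not meet the standard.
  Stage I.1 not carried; the prosecution fails its burden.
The analysis ends at Stage I.1; the accused prevails on this issue.
— Issue II —
Stage II.1 (prosecution, the preponderance of the evidence, weight is at least 54): (e) 55 (accused's 95 disregarded) ≥ 54 — meets.
  Stage II.1 is satisfied; the prosecution continues to bear the burden.
Stage II.2 (prosecution, a scintilla of evidence, weight is at least 14): (f) 14 (accused's 66 disregarded) ≥ 14 — meets.
  Stage II.2 carried; the final stage is satisfied.
Every stage carried; the prosecution prevails on this issue.
— Issue III —
At Stage III.1 the prosecution must meet the balance of probabilities (weight is at least 49): on (g) the weight is 49, which does reach 49, so (g) meets the standard; on (h) the weight is 50 (the accused's 29 is given no effect), which does reach 49, so (h) meets the standard.
  Stage III.1 carried; the burden remains with the prosecution.
At Stage III.2 the prosecution must meet the balance of probabilities (weight is at least 49): on (i) the weight is 51 (the accused's 32 is given no effect), which does reach 49, so (i) meets the standard; on (j) the weight is 50 (the accused's 59 is given no effect), ≥ 49, so (j) meets the standard.
  The prosecution carries the last stage.
All stages carried — the prosecution prevails on this issue.
Per-issue: Issue I → accused; Issue II → prosecution; Issue III → prosecution. The prosecution must prevail on a majority of issues; overall, the prosecution prevails.

prosecution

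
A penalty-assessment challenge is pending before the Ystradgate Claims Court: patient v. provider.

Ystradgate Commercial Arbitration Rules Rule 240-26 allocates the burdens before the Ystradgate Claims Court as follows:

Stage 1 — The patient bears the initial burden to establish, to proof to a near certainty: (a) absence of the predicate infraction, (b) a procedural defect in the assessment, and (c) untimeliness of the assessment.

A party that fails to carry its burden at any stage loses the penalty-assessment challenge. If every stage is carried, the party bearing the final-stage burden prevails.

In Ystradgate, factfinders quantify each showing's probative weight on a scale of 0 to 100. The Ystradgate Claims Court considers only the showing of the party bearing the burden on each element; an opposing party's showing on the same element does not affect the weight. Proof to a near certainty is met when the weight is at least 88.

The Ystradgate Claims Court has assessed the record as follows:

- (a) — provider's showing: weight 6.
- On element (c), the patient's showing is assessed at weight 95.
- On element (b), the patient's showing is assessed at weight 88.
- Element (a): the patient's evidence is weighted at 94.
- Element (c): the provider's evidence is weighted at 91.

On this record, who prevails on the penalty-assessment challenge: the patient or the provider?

Stage 1 (patient, proof to a near certainty, weight is at least 88): (a) 94 (provider's 6 disregarded) ≥ 88 — meets; (b) 88 ≥ 88 — meets; (c) 95 (provider's 91 disregarded) ≥ 88 — meets.
  All elements met at the final stage.
All stages carried — the patient prevails.

patient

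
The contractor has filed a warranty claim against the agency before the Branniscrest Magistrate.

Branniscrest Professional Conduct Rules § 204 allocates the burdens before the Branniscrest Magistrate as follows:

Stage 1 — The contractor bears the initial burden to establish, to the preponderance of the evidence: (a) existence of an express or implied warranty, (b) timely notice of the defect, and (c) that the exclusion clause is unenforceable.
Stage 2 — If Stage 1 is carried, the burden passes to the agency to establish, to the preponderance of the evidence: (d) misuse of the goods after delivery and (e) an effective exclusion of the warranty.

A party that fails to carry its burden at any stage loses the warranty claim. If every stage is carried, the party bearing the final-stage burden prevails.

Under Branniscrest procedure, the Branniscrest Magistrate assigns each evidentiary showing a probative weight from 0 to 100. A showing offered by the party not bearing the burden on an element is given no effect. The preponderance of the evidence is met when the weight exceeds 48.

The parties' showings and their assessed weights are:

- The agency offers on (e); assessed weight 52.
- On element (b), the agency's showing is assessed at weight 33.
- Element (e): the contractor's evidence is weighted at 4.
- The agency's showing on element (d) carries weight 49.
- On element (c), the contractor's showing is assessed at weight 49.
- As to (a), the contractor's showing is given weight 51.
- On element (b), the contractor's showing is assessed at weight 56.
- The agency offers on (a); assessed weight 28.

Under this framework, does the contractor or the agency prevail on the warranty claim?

agency

Stage 1 — burden on contractor; standard: the preponderance of the evidence (weight exceeds 48).
    (a): 51 (agency's 28 disregarded) > 48 [met]
    (b): 56 (agency's 33 disregarded) > 48 [met]
    (c): 49 > 48 [met]
  All elements met. The burden passes to the agency.
Stage 2 — burden on agency; standard: the preponderance of the evidence (weight exceeds 48).
    (d): 49 > 48 [met]
    (e): 52 (contractor's 4 disregarded) > 48 [met]
  Stage 2 carried; the final stage is satisfied.
All stages carried — the agency prevails.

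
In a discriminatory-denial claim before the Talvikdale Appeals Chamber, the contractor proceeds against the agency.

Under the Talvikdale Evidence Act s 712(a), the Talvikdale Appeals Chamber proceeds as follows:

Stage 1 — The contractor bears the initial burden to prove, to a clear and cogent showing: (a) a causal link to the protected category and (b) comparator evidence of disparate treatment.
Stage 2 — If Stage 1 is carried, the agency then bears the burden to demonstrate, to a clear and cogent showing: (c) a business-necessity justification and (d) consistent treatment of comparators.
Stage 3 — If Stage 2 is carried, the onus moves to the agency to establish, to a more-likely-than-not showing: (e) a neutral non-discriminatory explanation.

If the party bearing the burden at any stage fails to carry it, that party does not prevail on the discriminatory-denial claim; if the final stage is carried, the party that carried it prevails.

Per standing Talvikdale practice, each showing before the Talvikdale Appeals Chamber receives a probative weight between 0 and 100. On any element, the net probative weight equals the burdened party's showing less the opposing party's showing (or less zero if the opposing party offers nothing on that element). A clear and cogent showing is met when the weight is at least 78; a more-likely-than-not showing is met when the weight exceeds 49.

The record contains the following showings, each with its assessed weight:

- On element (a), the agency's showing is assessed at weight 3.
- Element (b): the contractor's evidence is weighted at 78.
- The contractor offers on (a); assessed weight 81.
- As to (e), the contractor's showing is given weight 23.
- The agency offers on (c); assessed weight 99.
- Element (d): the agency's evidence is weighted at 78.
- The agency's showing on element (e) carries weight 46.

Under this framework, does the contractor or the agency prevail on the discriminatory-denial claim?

contractor

At Stage 1 the contractor must meet a clear and cogent showing (weight is at least 78): on (a) the weight is 81 less the opposing 3 gives net 78, ≥ 78, so (a) meets the standard; on (b) the weight is 78, which does reach 78, so (b) meets the standard.
  All elements met. The burden passes to the agency.
At Stage 2 the agency must meet a clear and cogent showing (weight is at least 78): on (c) the weight is 99, ≥ 78, so (c) meets the standard; on (d) the weight is 78, which does reach 78, so (d) meets the standard.
  Stage 2 is satisfied; the agency continues to bear the burden.
At Stage 3 the agency must meet a more-likely-than-not showing (weight exceeds 49): on (e) the weight is 46 less the opposing 23 gives net 23, which does not exceed 49, so (e) does not meet the standard.
  Stage 3 not carried; the agency fails its burden.
The analysis ends at Stage 3; the contractor prevails.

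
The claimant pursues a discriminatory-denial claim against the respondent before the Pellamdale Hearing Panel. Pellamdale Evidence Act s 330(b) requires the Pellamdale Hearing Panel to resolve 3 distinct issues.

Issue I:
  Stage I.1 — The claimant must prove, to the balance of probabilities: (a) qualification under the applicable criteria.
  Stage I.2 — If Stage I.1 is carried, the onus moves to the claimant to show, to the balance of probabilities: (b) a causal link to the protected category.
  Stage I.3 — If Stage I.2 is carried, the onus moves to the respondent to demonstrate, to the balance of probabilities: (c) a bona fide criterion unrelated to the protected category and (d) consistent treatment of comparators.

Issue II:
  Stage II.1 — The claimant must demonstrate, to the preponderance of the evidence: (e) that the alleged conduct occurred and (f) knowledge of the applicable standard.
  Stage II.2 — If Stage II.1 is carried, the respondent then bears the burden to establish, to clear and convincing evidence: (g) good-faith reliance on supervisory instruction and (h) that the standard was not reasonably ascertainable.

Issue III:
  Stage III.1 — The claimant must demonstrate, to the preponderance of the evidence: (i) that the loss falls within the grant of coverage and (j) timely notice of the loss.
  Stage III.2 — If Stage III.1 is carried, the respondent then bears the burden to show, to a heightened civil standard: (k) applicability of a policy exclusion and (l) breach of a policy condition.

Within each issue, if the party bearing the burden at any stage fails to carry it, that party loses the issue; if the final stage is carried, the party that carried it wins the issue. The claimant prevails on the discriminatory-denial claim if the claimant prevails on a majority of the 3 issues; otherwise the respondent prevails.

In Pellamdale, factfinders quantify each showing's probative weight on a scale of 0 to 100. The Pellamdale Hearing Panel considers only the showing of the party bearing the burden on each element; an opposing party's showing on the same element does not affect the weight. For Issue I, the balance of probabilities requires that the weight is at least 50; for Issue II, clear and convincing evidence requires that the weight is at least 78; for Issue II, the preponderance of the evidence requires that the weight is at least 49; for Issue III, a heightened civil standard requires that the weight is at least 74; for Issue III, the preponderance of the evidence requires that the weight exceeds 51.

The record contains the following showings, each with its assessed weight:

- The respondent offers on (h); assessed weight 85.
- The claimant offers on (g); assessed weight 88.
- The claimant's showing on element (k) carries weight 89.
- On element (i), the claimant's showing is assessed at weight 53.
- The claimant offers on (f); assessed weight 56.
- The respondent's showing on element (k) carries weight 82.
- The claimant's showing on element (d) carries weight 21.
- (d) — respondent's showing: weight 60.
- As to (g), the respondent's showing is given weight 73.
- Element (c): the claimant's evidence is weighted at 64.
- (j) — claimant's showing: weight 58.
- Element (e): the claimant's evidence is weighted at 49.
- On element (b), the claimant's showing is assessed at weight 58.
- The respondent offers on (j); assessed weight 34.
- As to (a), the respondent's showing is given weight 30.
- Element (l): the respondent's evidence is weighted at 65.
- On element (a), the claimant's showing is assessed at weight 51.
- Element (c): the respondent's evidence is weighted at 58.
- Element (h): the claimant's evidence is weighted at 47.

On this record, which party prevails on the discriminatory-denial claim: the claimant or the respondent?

— Issue I —
At Stage I.1 the claimant must meet the balance of probabilities (weight is at least 50): on (a) the weight is 51 (the respondent's 30 is given no effect), ≥ 50, so (a) meets the standard.
  Stage I.1 is satisfied; the claimant continues to bear the burden.
At Stage I.2 the claimant must meet the balance of probabilities (weight is at least 50): on (b) the weight is 58, which does reach 50, so (b) meets the standard.
  Stage I.2 is satisfied; the onus moves to the respondent.
At Stage I.3 the respondent must meet the balance of probabilities (weight is at least 50): on (c) the weight is 58 (the claimant's 64 is given no effect), ≥ 50, so (c) meets the standard; on (d) the weight is 60 (the claimant's 21 is given no effect), which does reach 50, so (d) meets the standard.
  Stage I.3 carried; the final stage is satisfied.
All stages carried — the respondent prevails on this issue.
— Issue II —
Stage II.1 (claimant, the preponderance of the evidence, weight is at least 49): (e) 49 ≥ 49 — meets; (f) 56 ≥ 49 — meets.
  Stage II.1 is satisfied; the onus moves to the respondent.
Stage II.2 (respondent, clear and convincing evidence, weight is at least 78): (g) 73 (claimant's 88 disregarded) < 78 — fails; (h) 85 (claimant's 47 disregarded) ≥ 78 — meets.
  Not every element is met, so the respondent fails to carry Stage II.2.
The analysis ends at Stage II.2; the claimant prevails on this issue.
— Issue III —
Stage III.1 (claimant, the preponderance of the evidence, weight exceeds 51): (i) 53 > 51 — meets; (j) 58 (respondent's 34 disregarded) > 51 — meets.
  The claimant carries Stage III.1; the respondent now bears the burden.
Stage III.2 (respondent, a heightened civil standard, weight is at least 74): (k) 82 (claimant's 89 disregarded) ≥ 74 — meets; (l) 65 < 74 — fails.
  Stage III.2 not carried; the respondent fails its burden.
The claimant prevails on this issue.
Per-issue: Issue I → respondent; Issue II → claimant; Issue III → claimant. The claimant must prevail on a majority of issues; overall, the claimant prevails.

claimant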